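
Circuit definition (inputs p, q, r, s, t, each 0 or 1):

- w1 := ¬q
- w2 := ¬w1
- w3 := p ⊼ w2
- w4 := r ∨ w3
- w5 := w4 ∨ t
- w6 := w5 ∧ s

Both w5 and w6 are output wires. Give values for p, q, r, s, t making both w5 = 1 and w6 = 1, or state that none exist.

p=1, q=1, r=0, s=1, t=1

Check with p=1, q=1, r=0, s=1, t=1:
w1 = ¬q = ¬1 = 0
w2 = ¬w1 = ¬0 = 1
w3 = p ⊼ w2 = 1 ⊼ 1 = 0
w4 = r ∨ w3 = 0 ∨ 0 = 0
w5 = w4 ∨ t = 0 ∨ 1 = 1
w6 = w5 ∧ s = 1 ∧ 1 = 1
So w5 = 1 and w6 = 1.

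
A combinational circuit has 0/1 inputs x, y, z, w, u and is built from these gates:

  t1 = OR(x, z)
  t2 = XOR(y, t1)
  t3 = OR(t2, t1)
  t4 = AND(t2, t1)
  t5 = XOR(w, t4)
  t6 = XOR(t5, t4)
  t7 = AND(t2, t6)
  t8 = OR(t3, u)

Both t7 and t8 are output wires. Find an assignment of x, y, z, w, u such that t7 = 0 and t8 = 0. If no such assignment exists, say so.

Check with x=0, y=0, z=0, w=0, u=0:
t1 = OR(x, z) = OR(0, 0) = 0
t2 = XOR(y, t1) = XOR(0, 0) = 0
t3 = OR(t2, t1) = OR(0, 0) = 0
t4 = AND(t2, t1) = AND(0, 0) = 0
t5 = XOR(w, t4) = XOR(0, 0) = 0
t6 = XOR(t5, t4) = XOR(0, 0) = 0
t7 = AND(t2, t6) = AND(0, 0) = 0
t8 = OR(t3, u) = OR(0, 0) = 0
So t7 = 0 and t8 = 0.

x=0, y=0, z=0, w=0, u=0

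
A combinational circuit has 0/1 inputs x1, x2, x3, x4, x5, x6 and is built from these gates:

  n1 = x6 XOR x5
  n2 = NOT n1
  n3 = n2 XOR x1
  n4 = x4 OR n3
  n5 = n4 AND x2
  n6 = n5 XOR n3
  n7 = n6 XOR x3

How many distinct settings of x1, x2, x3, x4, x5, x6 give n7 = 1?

n7 = n6 XOR x3 must be 1, so n6 and x3 differ.
Enumerating the 64 input combinations, 32 give n7 = 1 and 32 give n7 = 0.

32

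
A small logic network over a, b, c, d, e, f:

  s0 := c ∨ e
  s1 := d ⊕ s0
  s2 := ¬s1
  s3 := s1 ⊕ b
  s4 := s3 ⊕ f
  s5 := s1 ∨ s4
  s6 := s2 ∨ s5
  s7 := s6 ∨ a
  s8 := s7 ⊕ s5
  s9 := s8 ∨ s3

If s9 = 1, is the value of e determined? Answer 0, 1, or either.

either

Both values of e occur among assignments with s9 = 1:
  e=0: a=0, b=0, c=0, d=0, e=0, f=0
  e=1: a=0, b=0, c=0, d=0, e=1, f=0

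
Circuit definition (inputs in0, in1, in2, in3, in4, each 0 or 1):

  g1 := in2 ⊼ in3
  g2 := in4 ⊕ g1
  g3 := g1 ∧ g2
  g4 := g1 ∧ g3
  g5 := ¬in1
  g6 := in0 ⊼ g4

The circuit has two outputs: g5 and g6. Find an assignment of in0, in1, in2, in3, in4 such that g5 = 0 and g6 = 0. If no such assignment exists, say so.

Check with in0=1, in1=1, in2=1, in3=0, in4=0:
g1 = in2 ⊼ in3 = 1 ⊼ 0 = 1
g2 = in4 ⊕ g1 = 0 ⊕ 1 = 1
g3 = g1 ∧ g2 = 1 ∧ 1 = 1
g4 = g1 ∧ g3 = 1 ∧ 1 = 1
g5 = ¬in1 = ¬1 = 0
g6 = in0 ⊼ g4 = 1 ⊼ 1 = 0
So g5 = 0 and g6 = 0.

in0=1, in1=1, in2=1, in3=0, in4=0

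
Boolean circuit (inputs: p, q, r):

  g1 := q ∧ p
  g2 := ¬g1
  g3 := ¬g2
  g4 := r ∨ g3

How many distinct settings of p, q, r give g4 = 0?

g4 = r ∨ g3 must be 0, so both r = 0 and g3 = 0.
g3 = ¬g2 must be 0, so g2 = 1.
Satisfying assignments:
  p=0, q=0, r=0
  p=0, q=1, r=0
  p=1, q=0, r=0

3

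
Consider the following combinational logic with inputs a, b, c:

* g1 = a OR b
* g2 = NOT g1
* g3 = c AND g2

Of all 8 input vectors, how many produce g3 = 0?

g3 = c AND g2 must be 0, so at least one of c, g2 is 0.
Enumerating the 8 input combinations, 7 give g3 = 0 and 1 give g3 = 1.

7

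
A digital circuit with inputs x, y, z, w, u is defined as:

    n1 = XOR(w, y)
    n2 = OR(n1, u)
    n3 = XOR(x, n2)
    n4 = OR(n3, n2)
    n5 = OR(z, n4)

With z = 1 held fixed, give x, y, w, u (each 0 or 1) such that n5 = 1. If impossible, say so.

n5 = OR(z, n4) must be 1, so at least one of z, n4 is 1.
Check with z = 1 and x=1, y=0, w=1, u=0:
n1 = XOR(w, y) = XOR(1, 0) = 1
n2 = OR(n1, u) = OR(1, 0) = 1
n3 = XOR(x, n2) = XOR(1, 1) = 0
n4 = OR(n3, n2) = OR(0, 1) = 1
n5 = OR(z, n4) = OR(1, 1) = 1
So n5 = 1.

x=1, y=0, w=1, u=0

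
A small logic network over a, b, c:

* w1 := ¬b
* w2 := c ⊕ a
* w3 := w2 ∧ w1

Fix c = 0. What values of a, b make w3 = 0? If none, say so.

a=0 b=1

Check with c = 0 and a=0, b=1:
w1 = ¬b = ¬1 = 0
w2 = c ⊕ a = 0 ⊕ 0 = 0
w3 = w2 ∧ w1 = 0 ∧ 0 = 0
So w3 = 0.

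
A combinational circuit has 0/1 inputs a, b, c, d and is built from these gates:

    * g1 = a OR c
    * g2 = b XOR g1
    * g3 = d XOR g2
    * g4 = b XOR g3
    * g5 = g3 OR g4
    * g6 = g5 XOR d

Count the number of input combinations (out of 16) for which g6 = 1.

g6 = g5 XOR d must be 1, so g5 and d differ.
Enumerating the 16 input combinations, 10 give g6 = 1 and 6 give g6 = 0.

10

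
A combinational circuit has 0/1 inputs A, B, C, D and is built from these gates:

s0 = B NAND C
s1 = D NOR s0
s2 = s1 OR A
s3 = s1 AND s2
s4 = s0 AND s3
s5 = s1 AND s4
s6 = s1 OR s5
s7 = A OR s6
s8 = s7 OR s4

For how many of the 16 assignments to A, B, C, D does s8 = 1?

s8 = s7 OR s4 must be 1, so at least one of s7, s4 is 1.
Enumerating the 16 input combinations, 9 give s8 = 1 and 7 give s8 = 0.

9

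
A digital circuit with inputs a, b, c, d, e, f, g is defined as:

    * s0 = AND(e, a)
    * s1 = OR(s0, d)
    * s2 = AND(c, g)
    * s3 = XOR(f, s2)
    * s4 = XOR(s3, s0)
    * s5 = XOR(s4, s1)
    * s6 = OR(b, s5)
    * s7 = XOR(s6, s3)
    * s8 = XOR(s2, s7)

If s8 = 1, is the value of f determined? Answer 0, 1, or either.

either

Both values of f occur among assignments with s8 = 1:
  f=0: a=0, b=0, c=0, d=1, e=0, f=0, g=0
  f=1: a=0, b=0, c=0, d=1, e=0, f=1, g=0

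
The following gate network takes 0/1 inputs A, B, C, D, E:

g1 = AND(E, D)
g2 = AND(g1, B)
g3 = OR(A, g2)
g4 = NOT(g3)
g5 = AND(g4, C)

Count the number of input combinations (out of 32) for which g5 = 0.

g5 = AND(g4, C) must be 0, so at least one of g4, C is 0.
Enumerating the 32 input combinations, 25 give g5 = 0 and 7 give g5 = 1.

25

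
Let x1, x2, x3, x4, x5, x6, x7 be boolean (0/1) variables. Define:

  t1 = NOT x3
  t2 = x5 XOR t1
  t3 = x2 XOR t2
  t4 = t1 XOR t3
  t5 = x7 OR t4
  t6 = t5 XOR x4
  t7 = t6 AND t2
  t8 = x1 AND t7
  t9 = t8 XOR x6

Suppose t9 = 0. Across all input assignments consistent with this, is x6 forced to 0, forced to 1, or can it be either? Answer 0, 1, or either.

either

Both values of x6 occur among assignments with t9 = 0:
  x6=0: x1=0, x2=0, x3=0, x4=0, x5=0, x6=0, x7=0
  x6=1: x1=1, x2=0, x3=0, x4=0, x5=0, x6=1, x7=1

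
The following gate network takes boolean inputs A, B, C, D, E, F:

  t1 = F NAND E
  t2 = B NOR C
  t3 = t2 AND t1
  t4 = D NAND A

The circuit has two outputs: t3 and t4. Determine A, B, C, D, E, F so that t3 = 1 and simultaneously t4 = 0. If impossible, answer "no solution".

Check with A=1, B=0, C=0, D=1, E=0, F=0:
t1 = F NAND E = 0 NAND 0 = 1
t2 = B NOR C = 0 NOR 0 = 1
t3 = t2 AND t1 = 1 AND 1 = 1
t4 = D NAND A = 1 NAND 1 = 0
So t3 = 1 and t4 = 0.

A=1, B=0, C=0, D=1, E=0, F=0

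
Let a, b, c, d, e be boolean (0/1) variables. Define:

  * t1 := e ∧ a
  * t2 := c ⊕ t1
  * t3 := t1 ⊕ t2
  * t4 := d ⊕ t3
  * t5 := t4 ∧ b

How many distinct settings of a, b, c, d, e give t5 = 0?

24

t5 = t4 ∧ b must be 0, so at least one of t4, b is 0.
Enumerating the 32 input combinations, 24 give t5 = 0 and 8 give t5 = 1.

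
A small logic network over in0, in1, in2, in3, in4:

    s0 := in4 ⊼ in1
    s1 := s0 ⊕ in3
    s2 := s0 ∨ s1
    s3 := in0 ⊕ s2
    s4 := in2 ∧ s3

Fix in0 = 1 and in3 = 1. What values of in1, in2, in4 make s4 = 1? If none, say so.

no solution exists

With in0 = 1 and in3 = 1 fixed, none of the 8 settings of in1, in2, in4 give s4 = 1.
For example, with in1=1, in2=1, in4=0:
s0 = in4 ⊼ in1 = 0 ⊼ 1 = 1
s1 = s0 ⊕ in3 = 1 ⊕ 1 = 0
s2 = s0 ∨ s1 = 1 ∨ 0 = 1
s3 = in0 ⊕ s2 = 1 ⊕ 1 = 0
s4 = in2 ∧ s3 = 1 ∧ 0 = 0
giving s4 = 0 ≠ 1.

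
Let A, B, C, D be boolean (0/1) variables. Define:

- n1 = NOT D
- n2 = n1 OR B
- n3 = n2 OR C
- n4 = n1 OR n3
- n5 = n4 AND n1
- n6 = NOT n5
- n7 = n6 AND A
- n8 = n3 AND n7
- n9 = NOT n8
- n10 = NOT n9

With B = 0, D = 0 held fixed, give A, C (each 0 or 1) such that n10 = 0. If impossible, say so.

Check with B = 0, D = 0 and A=0, C=0:
n1 = NOT D = NOT 0 = 1
n2 = n1 OR B = 1 OR 0 = 1
n3 = n2 OR C = 1 OR 0 = 1
n4 = n1 OR n3 = 1 OR 1 = 1
n5 = n4 AND n1 = 1 AND 1 = 1
n6 = NOT n5 = NOT 1 = 0
n7 = n6 AND A = 0 AND 0 = 0
n8 = n3 AND n7 = 1 AND 0 = 0
n9 = NOT n8 = NOT 0 = 1
n10 = NOT n9 = NOT 1 = 0
So n10 = 0.

A=0, C=0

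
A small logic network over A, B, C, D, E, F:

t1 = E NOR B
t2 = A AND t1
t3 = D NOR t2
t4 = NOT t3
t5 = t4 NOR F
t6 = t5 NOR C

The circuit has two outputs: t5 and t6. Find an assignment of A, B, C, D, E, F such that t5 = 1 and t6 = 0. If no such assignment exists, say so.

Check with A=1, B=1, C=0, D=0, E=1, F=0:
t1 = E NOR B = 1 NOR 1 = 0
t2 = A AND t1 = 1 AND 0 = 0
t3 = D NOR t2 = 0 NOR 0 = 1
t4 = NOT t3 = NOT 1 = 0
t5 = t4 NOR F = 0 NOR 0 = 1
t6 = t5 NOR C = 1 NOR 0 = 0
So t5 = 1 and t6 = 0.

A=1, B=1, C=0, D=0, E=1, F=0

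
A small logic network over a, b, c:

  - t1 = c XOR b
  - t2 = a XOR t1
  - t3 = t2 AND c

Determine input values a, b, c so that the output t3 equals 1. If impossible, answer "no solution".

t3 = t2 AND c must be 1, so both t2 = 1 and c = 1.
Check with a=0, b=0, c=1:
t1 = c XOR b = 1 XOR 0 = 1
t2 = a XOR t1 = 0 XOR 1 = 1
t3 = t2 AND c = 1 AND 1 = 1
So t3 = 1 as required.

a=0, b=0, c=1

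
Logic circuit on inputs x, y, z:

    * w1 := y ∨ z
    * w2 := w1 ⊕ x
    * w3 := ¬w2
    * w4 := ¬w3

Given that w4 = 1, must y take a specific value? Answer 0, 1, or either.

either

Both values of y occur among assignments with w4 = 1:
  y=0: x=0, y=0, z=1
  y=1: x=0, y=1, z=0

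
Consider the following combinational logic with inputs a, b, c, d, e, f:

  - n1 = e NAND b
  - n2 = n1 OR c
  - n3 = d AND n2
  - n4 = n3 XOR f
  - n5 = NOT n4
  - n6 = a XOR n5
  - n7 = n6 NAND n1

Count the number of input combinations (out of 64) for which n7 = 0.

n7 = n6 NAND n1 must be 0, so both n6 = 1 and n1 = 1.
n6 = a XOR n5 must be 1, so a and n5 differ.
n1 = e NAND b must be 1, so at least one of e, b is 0.
Enumerating the 64 input combinations, 24 give n7 = 0 and 40 give n7 = 1.

24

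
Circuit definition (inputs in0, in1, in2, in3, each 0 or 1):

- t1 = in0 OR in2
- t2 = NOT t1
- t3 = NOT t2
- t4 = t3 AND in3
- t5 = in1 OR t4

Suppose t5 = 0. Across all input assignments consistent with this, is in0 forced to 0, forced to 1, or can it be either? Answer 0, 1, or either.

either

Both values of in0 occur among assignments with t5 = 0:
  in0=0: in0=0, in1=0, in2=0, in3=0
  in0=1: in0=1, in1=0, in2=0, in3=0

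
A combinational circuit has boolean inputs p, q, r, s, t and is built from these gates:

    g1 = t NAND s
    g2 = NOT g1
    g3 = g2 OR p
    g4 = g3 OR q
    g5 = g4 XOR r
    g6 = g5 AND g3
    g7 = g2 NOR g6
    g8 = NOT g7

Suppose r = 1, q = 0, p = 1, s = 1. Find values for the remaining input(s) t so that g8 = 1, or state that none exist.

Check with r = 1, q = 0, p = 1, s = 1 and t=1:
g1 = t NAND s = 1 NAND 1 = 0
g2 = NOT g1 = NOT 0 = 1
g3 = g2 OR p = 1 OR 1 = 1
g4 = g3 OR q = 1 OR 0 = 1
g5 = g4 XOR r = 1 XOR 1 = 0
g6 = g5 AND g3 = 0 AND 1 = 0
g7 = g2 NOR g6 = 1 NOR 0 = 0
g8 = NOT g7 = NOT 0 = 1
So g8 = 1.

t=1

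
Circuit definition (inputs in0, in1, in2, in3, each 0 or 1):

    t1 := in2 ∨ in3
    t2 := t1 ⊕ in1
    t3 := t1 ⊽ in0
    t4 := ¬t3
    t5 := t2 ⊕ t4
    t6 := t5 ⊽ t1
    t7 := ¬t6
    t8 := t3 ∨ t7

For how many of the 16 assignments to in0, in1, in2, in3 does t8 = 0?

1

t8 = t3 ∨ t7 must be 0, so both t3 = 0 and t7 = 0.
t3 = t1 ⊽ in0 must be 0, so at least one of t1, in0 is 1.
t7 = ¬t6 must be 0, so t6 = 1.
Satisfying assignments:
  in0=1, in1=1, in2=0, in3=0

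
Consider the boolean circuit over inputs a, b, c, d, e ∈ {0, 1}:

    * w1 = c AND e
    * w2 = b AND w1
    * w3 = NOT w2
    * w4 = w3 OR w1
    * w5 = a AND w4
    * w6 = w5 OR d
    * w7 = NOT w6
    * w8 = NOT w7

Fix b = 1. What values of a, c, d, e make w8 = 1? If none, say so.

Check with b = 1 and a=1, c=1, d=0, e=0:
w1 = c AND e = 1 AND 0 = 0
w2 = b AND w1 = 1 AND 0 = 0
w3 = NOT w2 = NOT 0 = 1
w4 = w3 OR w1 = 1 OR 0 = 1
w5 = a AND w4 = 1 AND 1 = 1
w6 = w5 OR d = 1 OR 0 = 1
w7 = NOT w6 = NOT 1 = 0
w8 = NOT w7 = NOT 0 = 1
So w8 = 1.

a=1 c=1 d=0 e=0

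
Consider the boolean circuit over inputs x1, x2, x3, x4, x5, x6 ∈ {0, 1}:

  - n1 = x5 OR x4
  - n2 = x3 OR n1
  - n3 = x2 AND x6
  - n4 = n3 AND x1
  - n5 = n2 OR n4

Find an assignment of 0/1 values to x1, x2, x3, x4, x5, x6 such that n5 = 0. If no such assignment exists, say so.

n5 = n2 OR n4 must be 0, so both n2 = 0 and n4 = 0.
n2 = x3 OR n1 must be 0, so both x3 = 0 and n1 = 0.
n4 = n3 AND x1 must be 0, so at least one of n3, x1 is 0.
Check with x1=1, x2=0, x3=0, x4=0, x5=0, x6=1:
n1 = x5 OR x4 = 0 OR 0 = 0
n2 = x3 OR n1 = 0 OR 0 = 0
n3 = x2 AND x6 = 0 AND 1 = 0
n4 = n3 AND x1 = 0 AND 1 = 0
n5 = n2 OR n4 = 0 OR 0 = 0
So n5 = 0 as required.

x1=1, x2=0, x3=0, x4=0, x5=0, x6=1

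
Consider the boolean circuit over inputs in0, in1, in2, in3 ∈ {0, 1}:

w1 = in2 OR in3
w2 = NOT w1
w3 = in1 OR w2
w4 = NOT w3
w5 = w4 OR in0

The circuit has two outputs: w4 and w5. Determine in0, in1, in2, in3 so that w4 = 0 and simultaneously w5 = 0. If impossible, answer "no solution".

Check with in0=0, in1=1, in2=0, in3=0:
w1 = in2 OR in3 = 0 OR 0 = 0
w2 = NOT w1 = NOT 0 = 1
w3 = in1 OR w2 = 1 OR 1 = 1
w4 = NOT w3 = NOT 1 = 0
w5 = w4 OR in0 = 0 OR 0 = 0
So w4 = 0 and w5 = 0.

in0=0, in1=1, in2=0, in3=0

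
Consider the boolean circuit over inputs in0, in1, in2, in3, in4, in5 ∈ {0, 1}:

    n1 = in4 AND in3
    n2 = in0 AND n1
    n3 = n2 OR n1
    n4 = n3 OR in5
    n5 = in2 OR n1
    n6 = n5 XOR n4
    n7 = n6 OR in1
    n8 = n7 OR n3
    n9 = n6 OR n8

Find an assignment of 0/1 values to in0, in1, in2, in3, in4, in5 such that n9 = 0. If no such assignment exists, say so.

n9 = n6 OR n8 must be 0, so both n6 = 0 and n8 = 0.
Check with in0=1, in1=0, in2=0, in3=0, in4=1, in5=0:
n1 = in4 AND in3 = 1 AND 0 = 0
n2 = in0 AND n1 = 1 AND 0 = 0
n3 = n2 OR n1 = 0 OR 0 = 0
n4 = n3 OR in5 = 0 OR 0 = 0
n5 = in2 OR n1 = 0 OR 0 = 0
n6 = n5 XOR n4 = 0 XOR 0 = 0
n7 = n6 OR in1 = 0 OR 0 = 0
n8 = n7 OR n3 = 0 OR 0 = 0
n9 = n6 OR n8 = 0 OR 0 = 0
So n9 = 0 as required.

in0=1, in1=0, in2=0, in3=0, in4=1, in5=0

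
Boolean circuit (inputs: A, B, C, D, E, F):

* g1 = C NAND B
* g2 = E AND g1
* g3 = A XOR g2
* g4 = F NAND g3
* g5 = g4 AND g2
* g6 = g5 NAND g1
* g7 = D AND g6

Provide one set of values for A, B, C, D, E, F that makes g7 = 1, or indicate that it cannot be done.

A=1, B=0, C=0, D=1, E=0, F=0

Check with A=1, B=0, C=0, D=1, E=0, F=0:
g1 = C NAND B = 0 NAND 0 = 1
g2 = E AND g1 = 0 AND 1 = 0
g3 = A XOR g2 = 1 XOR 0 = 1
g4 = F NAND g3 = 0 NAND 1 = 1
g5 = g4 AND g2 = 1 AND 0 = 0
g6 = g5 NAND g1 = 0 NAND 1 = 1
g7 = D AND g6 = 1 AND 1 = 1
So g7 = 1 as required.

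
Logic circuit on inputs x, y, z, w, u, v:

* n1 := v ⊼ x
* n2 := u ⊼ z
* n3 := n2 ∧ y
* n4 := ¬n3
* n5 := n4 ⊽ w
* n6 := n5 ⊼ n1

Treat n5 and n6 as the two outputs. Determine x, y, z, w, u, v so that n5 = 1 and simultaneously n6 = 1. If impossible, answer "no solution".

x=1, y=1, z=0, w=0, u=1, v=1

Check with x=1, y=1, z=0, w=0, u=1, v=1:
n1 = v ⊼ x = 1 ⊼ 1 = 0
n2 = u ⊼ z = 1 ⊼ 0 = 1
n3 = n2 ∧ y = 1 ∧ 1 = 1
n4 = ¬n3 = ¬1 = 0
n5 = n4 ⊽ w = 0 ⊽ 0 = 1
n6 = n5 ⊼ n1 = 1 ⊼ 0 = 1
So n5 = 1 and n6 = 1.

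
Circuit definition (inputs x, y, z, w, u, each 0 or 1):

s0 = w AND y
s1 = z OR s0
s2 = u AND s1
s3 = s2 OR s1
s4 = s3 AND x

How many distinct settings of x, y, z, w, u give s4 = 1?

s4 = s3 AND x must be 1, so both s3 = 1 and x = 1.
s3 = s2 OR s1 must be 1, so at least one of s2, s1 is 1.
Enumerating the 32 input combinations, 10 give s4 = 1 and 22 give s4 = 0.

10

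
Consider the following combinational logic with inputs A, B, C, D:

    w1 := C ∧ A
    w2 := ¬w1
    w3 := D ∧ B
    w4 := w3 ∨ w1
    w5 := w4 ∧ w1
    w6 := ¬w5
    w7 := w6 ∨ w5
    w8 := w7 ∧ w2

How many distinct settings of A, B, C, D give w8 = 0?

4

w8 = w7 ∧ w2 must be 0, so at least one of w7, w2 is 0.
Enumerating the 16 input combinations, 4 give w8 = 0 and 12 give w8 = 1.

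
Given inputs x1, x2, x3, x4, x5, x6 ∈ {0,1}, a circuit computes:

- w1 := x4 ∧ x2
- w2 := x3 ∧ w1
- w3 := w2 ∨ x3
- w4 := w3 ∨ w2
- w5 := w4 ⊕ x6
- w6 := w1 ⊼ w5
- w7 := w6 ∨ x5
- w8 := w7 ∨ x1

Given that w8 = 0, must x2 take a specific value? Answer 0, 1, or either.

1

w8 = w7 ∨ x1 must be 0, so both w7 = 0 and x1 = 0.
w7 = w6 ∨ x5 must be 0, so both w6 = 0 and x5 = 0.
Every assignment with w8 = 0 has x2 = 1; there are 2 such assignment(s).
  x1=0, x2=1, x3=0, x4=1, x5=0, x6=1
  x1=0, x2=1, x3=1, x4=1, x5=0, x6=0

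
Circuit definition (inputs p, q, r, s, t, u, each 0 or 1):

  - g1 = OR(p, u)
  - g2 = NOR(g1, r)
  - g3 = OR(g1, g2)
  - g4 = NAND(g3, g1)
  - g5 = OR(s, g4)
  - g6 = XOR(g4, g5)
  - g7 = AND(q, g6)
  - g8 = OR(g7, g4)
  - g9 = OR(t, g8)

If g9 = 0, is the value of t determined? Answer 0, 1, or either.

g9 = OR(t, g8) must be 0, so both t = 0 and g8 = 0.
g8 = OR(g7, g4) must be 0, so both g7 = 0 and g4 = 0.
Every assignment with g9 = 0 has t = 0; there are 18 such assignment(s).

0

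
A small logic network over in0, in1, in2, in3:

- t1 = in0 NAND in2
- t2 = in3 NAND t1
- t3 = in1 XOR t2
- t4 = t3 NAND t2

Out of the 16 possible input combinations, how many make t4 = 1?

t4 = t3 NAND t2 must be 1, so at least one of t3, t2 is 0.
Enumerating the 16 input combinations, 11 give t4 = 1 and 5 give t4 = 0.

11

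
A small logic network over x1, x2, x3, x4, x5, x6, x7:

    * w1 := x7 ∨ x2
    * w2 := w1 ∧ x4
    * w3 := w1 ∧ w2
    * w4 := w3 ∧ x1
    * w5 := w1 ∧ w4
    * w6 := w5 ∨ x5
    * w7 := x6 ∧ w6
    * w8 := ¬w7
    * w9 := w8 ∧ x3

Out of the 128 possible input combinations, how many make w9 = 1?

45

w9 = w8 ∧ x3 must be 1, so both w8 = 1 and x3 = 1.
w8 = ¬w7 must be 1, so w7 = 0.
Enumerating the 128 input combinations, 45 give w9 = 1 and 83 give w9 = 0.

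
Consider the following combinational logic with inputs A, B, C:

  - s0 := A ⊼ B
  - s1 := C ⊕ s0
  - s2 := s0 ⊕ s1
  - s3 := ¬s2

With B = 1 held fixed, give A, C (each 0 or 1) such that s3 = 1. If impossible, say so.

A=1, C=0

s3 = ¬s2 must be 1, so s2 = 0.
s2 = s0 ⊕ s1 must be 0, so s0 and s1 are equal.
Check with B = 1 and A=1, C=0:
s0 = A ⊼ B = 1 ⊼ 1 = 0
s1 = C ⊕ s0 = 0 ⊕ 0 = 0
s2 = s0 ⊕ s1 = 0 ⊕ 0 = 0
s3 = ¬s2 = ¬0 = 1
So s3 = 1.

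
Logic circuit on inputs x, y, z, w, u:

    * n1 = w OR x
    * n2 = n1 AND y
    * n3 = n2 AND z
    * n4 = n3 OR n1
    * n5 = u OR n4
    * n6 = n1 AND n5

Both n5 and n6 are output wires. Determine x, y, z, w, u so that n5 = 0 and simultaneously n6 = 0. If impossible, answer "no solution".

Check with x=0, y=0, z=1, w=0, u=0:
n1 = w OR x = 0 OR 0 = 0
n2 = n1 AND y = 0 AND 0 = 0
n3 = n2 AND z = 0 AND 1 = 0
n4 = n3 OR n1 = 0 OR 0 = 0
n5 = u OR n4 = 0 OR 0 = 0
n6 = n1 AND n5 = 0 AND 0 = 0
So n5 = 0 and n6 = 0.

x=0, y=0, z=1, w=0, u=0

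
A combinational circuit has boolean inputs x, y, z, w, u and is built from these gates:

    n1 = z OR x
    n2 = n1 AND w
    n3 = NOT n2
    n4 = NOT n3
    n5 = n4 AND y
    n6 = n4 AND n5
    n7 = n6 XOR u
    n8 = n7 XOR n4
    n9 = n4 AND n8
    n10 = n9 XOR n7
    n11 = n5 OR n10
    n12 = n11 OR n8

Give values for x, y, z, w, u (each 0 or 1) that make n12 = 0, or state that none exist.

x=0, y=1, z=1, w=0, u=0

n12 = n11 OR n8 must be 0, so both n11 = 0 and n8 = 0.
Check with x=0, y=1, z=1, w=0, u=0:
n1 = z OR x = 1 OR 0 = 1
n2 = n1 AND w = 1 AND 0 = 0
n3 = NOT n2 = NOT 0 = 1
n4 = NOT n3 = NOT 1 = 0
n5 = n4 AND y = 0 AND 1 = 0
n6 = n4 AND n5 = 0 AND 0 = 0
n7 = n6 XOR u = 0 XOR 0 = 0
n8 = n7 XOR n4 = 0 XOR 0 = 0
n9 = n4 AND n8 = 0 AND 0 = 0
n10 = n9 XOR n7 = 0 XOR 0 = 0
n11 = n5 OR n10 = 0 OR 0 = 0
n12 = n11 OR n8 = 0 OR 0 = 0
So n12 = 0 as required.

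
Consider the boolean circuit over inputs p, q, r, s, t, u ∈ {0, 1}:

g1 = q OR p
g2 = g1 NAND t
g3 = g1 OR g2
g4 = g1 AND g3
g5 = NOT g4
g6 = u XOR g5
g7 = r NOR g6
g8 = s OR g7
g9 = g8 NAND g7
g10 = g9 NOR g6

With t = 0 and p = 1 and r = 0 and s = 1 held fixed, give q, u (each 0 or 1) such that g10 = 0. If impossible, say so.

g10 = g9 NOR g6 must be 0, so at least one of g9, g6 is 1.
Check with t = 0 and p = 1 and r = 0 and s = 1 and q=1, u=1:
g1 = q OR p = 1 OR 1 = 1
g2 = g1 NAND t = 1 NAND 0 = 1
g3 = g1 OR g2 = 1 OR 1 = 1
g4 = g1 AND g3 = 1 AND 1 = 1
g5 = NOT g4 = NOT 1 = 0
g6 = u XOR g5 = 1 XOR 0 = 1
g7 = r NOR g6 = 0 NOR 1 = 0
g8 = s OR g7 = 1 OR 0 = 1
g9 = g8 NAND g7 = 1 NAND 0 = 1
g10 = g9 NOR g6 = 1 NOR 1 = 0
So g10 = 0.

q=1, u=1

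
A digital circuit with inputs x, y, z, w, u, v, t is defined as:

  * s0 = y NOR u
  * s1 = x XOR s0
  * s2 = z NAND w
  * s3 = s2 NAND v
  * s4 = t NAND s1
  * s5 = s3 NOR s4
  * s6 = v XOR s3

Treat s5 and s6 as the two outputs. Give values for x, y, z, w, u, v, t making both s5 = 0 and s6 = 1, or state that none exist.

x=1 y=1 z=1 w=0 u=1 v=0 t=0

Check with x=1 y=1 z=1 w=0 u=1 v=0 t=0:
s0 = y NOR u = 1 NOR 1 = 0
s1 = x XOR s0 = 1 XOR 0 = 1
s2 = z NAND w = 1 NAND 0 = 1
s3 = s2 NAND v = 1 NAND 0 = 1
s4 = t NAND s1 = 0 NAND 1 = 1
s5 = s3 NOR s4 = 1 NOR 1 = 0
s6 = v XOR s3 = 0 XOR 1 = 1
So s5 = 0 and s6 = 1.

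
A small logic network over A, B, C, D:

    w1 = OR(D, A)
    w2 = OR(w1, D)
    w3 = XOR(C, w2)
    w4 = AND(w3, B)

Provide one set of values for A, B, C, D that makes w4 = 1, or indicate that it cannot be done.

A=1 B=1 C=0 D=0

w4 = AND(w3, B) must be 1, so both w3 = 1 and B = 1.
w3 = XOR(C, w2) must be 1, so C and w2 differ.
Check with A=1 B=1 C=0 D=0:
w1 = OR(D, A) = OR(0, 1) = 1
w2 = OR(w1, D) = OR(1, 0) = 1
w3 = XOR(C, w2) = XOR(0, 1) = 1
w4 = AND(w3, B) = AND(1, 1) = 1
So w4 = 1 as required.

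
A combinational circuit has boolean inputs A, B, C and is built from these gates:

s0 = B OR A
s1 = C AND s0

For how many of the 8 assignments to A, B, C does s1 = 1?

3

s1 = C AND s0 must be 1, so both C = 1 and s0 = 1.
s0 = B OR A must be 1, so at least one of B, A is 1.
Satisfying assignments:
  A=0, B=1, C=1
  A=1, B=0, C=1
  A=1, B=1, C=1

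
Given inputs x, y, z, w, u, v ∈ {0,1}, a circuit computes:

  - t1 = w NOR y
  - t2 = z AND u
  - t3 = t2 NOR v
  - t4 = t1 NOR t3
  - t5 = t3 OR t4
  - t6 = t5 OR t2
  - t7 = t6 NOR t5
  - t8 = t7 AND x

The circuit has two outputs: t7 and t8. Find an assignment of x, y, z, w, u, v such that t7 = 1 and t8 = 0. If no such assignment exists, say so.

Check with x=0, y=0, z=0, w=0, u=1, v=1:
t1 = w NOR y = 0 NOR 0 = 1
t2 = z AND u = 0 AND 1 = 0
t3 = t2 NOR v = 0 NOR 1 = 0
t4 = t1 NOR t3 = 1 NOR 0 = 0
t5 = t3 OR t4 = 0 OR 0 = 0
t6 = t5 OR t2 = 0 OR 0 = 0
t7 = t6 NOR t5 = 0 NOR 0 = 1
t8 = t7 AND x = 1 AND 0 = 0
So t7 = 1 and t8 = 0.

x=0, y=0, z=0, w=0, u=1, v=1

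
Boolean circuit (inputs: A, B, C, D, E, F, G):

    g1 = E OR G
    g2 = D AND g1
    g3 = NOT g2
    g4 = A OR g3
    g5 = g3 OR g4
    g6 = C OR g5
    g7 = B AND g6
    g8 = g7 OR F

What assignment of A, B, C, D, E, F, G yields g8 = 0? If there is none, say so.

A=1, B=0, C=0, D=1, E=1, F=0, G=1

g8 = g7 OR F must be 0, so both g7 = 0 and F = 0.
g7 = B AND g6 must be 0, so at least one of B, g6 is 0.
Check with A=1, B=0, C=0, D=1, E=1, F=0, G=1:
g1 = E OR G = 1 OR 1 = 1
g2 = D AND g1 = 1 AND 1 = 1
g3 = NOT g2 = NOT 1 = 0
g4 = A OR g3 = 1 OR 0 = 1
g5 = g3 OR g4 = 0 OR 1 = 1
g6 = C OR g5 = 0 OR 1 = 1
g7 = B AND g6 = 0 AND 1 = 0
g8 = g7 OR F = 0 OR 0 = 0
So g8 = 0 as required.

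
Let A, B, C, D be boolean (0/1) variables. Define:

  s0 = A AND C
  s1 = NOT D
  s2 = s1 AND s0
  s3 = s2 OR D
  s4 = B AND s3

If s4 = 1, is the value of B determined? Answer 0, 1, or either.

s4 = B AND s3 must be 1, so both B = 1 and s3 = 1.
s3 = s2 OR D must be 1, so at least one of s2, D is 1.
Every assignment with s4 = 1 has B = 1; there are 5 such assignment(s).

1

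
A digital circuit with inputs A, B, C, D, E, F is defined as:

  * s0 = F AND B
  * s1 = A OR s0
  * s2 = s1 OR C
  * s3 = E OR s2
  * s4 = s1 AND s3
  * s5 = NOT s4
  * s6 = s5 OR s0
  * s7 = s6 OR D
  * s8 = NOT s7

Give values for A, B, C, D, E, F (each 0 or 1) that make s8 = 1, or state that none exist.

s8 = NOT s7 must be 1, so s7 = 0.
Check with A=1 B=0 C=1 D=0 E=1 F=0:
s0 = F AND B = 0 AND 0 = 0
s1 = A OR s0 = 1 OR 0 = 1
s2 = s1 OR C = 1 OR 1 = 1
s3 = E OR s2 = 1 OR 1 = 1
s4 = s1 AND s3 = 1 AND 1 = 1
s5 = NOT s4 = NOT 1 = 0
s6 = s5 OR s0 = 0 OR 0 = 0
s7 = s6 OR D = 0 OR 0 = 0
s8 = NOT s7 = NOT 0 = 1
So s8 = 1 as required.

A=1 B=0 C=1 D=0 E=1 F=0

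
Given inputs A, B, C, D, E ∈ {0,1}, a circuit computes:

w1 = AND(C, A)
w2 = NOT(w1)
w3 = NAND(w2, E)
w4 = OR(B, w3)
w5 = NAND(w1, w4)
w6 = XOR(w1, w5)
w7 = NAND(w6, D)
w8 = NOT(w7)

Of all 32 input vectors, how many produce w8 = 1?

w8 = NOT(w7) must be 1, so w7 = 0.
Enumerating the 32 input combinations, 16 give w8 = 1 and 16 give w8 = 0.

16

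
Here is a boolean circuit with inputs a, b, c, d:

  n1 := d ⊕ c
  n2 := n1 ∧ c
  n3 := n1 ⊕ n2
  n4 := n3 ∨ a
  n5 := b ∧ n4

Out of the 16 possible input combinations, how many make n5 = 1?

5

n5 = b ∧ n4 must be 1, so both b = 1 and n4 = 1.
n4 = n3 ∨ a must be 1, so at least one of n3, a is 1.
Enumerating the 16 input combinations, 5 give n5 = 1 and 11 give n5 = 0.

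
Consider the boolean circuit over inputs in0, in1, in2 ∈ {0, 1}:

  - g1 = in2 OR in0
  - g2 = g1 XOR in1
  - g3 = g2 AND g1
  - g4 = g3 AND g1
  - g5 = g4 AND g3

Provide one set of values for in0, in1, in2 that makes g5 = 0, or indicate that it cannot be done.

Check with in0=1, in1=1, in2=1:
g1 = in2 OR in0 = 1 OR 1 = 1
g2 = g1 XOR in1 = 1 XOR 1 = 0
g3 = g2 AND g1 = 0 AND 1 = 0
g4 = g3 AND g1 = 0 AND 1 = 0
g5 = g4 AND g3 = 0 AND 0 = 0
So g5 = 0 as required.

in0=1, in1=1, in2=1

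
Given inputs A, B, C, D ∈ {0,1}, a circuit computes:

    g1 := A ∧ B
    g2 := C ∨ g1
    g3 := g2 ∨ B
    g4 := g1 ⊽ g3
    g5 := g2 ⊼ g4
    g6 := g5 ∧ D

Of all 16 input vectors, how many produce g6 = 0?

8

g6 = g5 ∧ D must be 0, so at least one of g5, D is 0.
Enumerating the 16 input combinations, 8 give g6 = 0 and 8 give g6 = 1.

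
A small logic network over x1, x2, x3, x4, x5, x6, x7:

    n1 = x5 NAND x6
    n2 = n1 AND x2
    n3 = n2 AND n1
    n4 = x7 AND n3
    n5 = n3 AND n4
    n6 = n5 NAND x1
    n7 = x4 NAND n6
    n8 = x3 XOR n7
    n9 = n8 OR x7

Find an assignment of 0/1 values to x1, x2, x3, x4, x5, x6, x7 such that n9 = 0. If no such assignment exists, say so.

x1=1, x2=1, x3=1, x4=0, x5=1, x6=0, x7=0

n9 = n8 OR x7 must be 0, so both n8 = 0 and x7 = 0.
Check with x1=1, x2=1, x3=1, x4=0, x5=1, x6=0, x7=0:
n1 = x5 NAND x6 = 1 NAND 0 = 1
n2 = n1 AND x2 = 1 AND 1 = 1
n3 = n2 AND n1 = 1 AND 1 = 1
n4 = x7 AND n3 = 0 AND 1 = 0
n5 = n3 AND n4 = 1 AND 0 = 0
n6 = n5 NAND x1 = 0 NAND 1 = 1
n7 = x4 NAND n6 = 0 NAND 1 = 1
n8 = x3 XOR n7 = 1 XOR 1 = 0
n9 = n8 OR x7 = 0 OR 0 = 0
So n9 = 0 as required.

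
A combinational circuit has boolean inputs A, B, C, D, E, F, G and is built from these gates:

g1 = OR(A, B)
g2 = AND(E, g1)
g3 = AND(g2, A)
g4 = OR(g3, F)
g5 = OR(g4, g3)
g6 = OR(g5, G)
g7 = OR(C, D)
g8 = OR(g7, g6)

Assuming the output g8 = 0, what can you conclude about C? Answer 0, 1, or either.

0

g8 = OR(g7, g6) must be 0, so both g7 = 0 and g6 = 0.
g7 = OR(C, D) must be 0, so both C = 0 and D = 0.
g6 = OR(g5, G) must be 0, so both g5 = 0 and G = 0.
Every assignment with g8 = 0 has C = 0; there are 6 such assignment(s).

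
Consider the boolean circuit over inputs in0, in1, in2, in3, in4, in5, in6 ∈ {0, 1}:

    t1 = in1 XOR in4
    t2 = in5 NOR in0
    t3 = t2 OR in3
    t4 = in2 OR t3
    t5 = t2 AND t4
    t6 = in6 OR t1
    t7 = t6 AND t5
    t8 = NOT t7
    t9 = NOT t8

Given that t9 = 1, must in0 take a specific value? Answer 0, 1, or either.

t9 = NOT t8 must be 1, so t8 = 0.
t8 = NOT t7 must be 0, so t7 = 1.
Every assignment with t9 = 1 has in0 = 0; there are 24 such assignment(s).

0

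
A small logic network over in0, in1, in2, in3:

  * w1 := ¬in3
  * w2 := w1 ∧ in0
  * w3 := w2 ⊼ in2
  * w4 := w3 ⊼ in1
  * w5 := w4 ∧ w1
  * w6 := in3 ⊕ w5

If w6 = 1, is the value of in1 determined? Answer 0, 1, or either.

either

Both values of in1 occur among assignments with w6 = 1:
  in1=0: in0=0, in1=0, in2=0, in3=0
  in1=1: in0=0, in1=1, in2=0, in3=1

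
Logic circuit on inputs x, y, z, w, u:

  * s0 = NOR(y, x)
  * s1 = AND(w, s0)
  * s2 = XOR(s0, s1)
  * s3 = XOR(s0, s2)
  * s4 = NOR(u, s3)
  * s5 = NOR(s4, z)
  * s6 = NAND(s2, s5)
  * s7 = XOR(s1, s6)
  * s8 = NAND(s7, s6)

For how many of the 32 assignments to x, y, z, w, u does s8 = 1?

5

s8 = NAND(s7, s6) must be 1, so at least one of s7, s6 is 0.
Satisfying assignments:
  x=0, y=0, z=0, w=0, u=1
  x=0, y=0, z=0, w=1, u=0
  x=0, y=0, z=0, w=1, u=1
  x=0, y=0, z=1, w=1, u=0
  x=0, y=0, z=1, w=1, u=1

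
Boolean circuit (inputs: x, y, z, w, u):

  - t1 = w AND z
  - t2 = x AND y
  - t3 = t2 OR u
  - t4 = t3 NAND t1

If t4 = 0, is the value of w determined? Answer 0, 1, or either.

1

t4 = t3 NAND t1 must be 0, so both t3 = 1 and t1 = 1.
t3 = t2 OR u must be 1, so at least one of t2, u is 1.
Every assignment with t4 = 0 has w = 1; there are 5 such assignment(s).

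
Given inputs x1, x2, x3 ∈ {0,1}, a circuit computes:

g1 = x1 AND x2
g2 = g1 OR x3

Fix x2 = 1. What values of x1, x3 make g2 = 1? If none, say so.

g2 = g1 OR x3 must be 1, so at least one of g1, x3 is 1.
Check with x2 = 1 and x1=1, x3=0:
g1 = x1 AND x2 = 1 AND 1 = 1
g2 = g1 OR x3 = 1 OR 0 = 1
So g2 = 1.

x1=1, x3=0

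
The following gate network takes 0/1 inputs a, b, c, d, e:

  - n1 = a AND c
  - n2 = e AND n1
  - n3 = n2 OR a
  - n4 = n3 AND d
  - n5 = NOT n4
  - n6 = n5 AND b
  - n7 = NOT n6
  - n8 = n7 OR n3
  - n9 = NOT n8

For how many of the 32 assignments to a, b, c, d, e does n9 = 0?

n9 = NOT n8 must be 0, so n8 = 1.
n8 = n7 OR n3 must be 1, so at least one of n7, n3 is 1.
Enumerating the 32 input combinations, 24 give n9 = 0 and 8 give n9 = 1.

24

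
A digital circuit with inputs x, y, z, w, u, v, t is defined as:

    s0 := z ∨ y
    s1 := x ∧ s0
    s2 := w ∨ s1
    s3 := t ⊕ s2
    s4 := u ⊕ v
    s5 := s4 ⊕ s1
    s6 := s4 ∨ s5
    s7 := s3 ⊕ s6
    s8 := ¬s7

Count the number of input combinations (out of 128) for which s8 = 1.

64

s8 = ¬s7 must be 1, so s7 = 0.
s7 = s3 ⊕ s6 must be 0, so s3 and s6 are equal.
Enumerating the 128 input combinations, 64 give s8 = 1 and 64 give s8 = 0.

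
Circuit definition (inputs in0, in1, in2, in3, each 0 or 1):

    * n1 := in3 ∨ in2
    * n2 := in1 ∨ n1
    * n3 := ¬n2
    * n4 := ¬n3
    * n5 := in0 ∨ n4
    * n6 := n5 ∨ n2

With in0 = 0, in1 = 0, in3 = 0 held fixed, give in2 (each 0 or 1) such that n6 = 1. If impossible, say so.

n6 = n5 ∨ n2 must be 1, so at least one of n5, n2 is 1.
Check with in0 = 0, in1 = 0, in3 = 0 and in2=1:
n1 = in3 ∨ in2 = 0 ∨ 1 = 1
n2 = in1 ∨ n1 = 0 ∨ 1 = 1
n3 = ¬n2 = ¬1 = 0
n4 = ¬n3 = ¬0 = 1
n5 = in0 ∨ n4 = 0 ∨ 1 = 1
n6 = n5 ∨ n2 = 1 ∨ 1 = 1
So n6 = 1.

in2=1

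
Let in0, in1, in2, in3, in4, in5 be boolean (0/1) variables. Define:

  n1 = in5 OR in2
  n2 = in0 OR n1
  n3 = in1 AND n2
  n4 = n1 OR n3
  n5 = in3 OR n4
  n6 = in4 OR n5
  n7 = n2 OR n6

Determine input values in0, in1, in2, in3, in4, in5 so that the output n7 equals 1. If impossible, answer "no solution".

n7 = n2 OR n6 must be 1, so at least one of n2, n6 is 1.
Check with in0=1, in1=0, in2=1, in3=0, in4=0, in5=0:
n1 = in5 OR in2 = 0 OR 1 = 1
n2 = in0 OR n1 = 1 OR 1 = 1
n3 = in1 AND n2 = 0 AND 1 = 0
n4 = n1 OR n3 = 1 OR 0 = 1
n5 = in3 OR n4 = 0 OR 1 = 1
n6 = in4 OR n5 = 0 OR 1 = 1
n7 = n2 OR n6 = 1 OR 1 = 1
So n7 = 1 as required.

in0=1, in1=0, in2=1, in3=0, in4=0, in5=0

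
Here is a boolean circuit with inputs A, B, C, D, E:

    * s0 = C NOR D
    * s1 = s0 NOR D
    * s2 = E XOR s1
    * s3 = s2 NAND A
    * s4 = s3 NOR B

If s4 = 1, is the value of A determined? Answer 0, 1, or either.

1

s4 = s3 NOR B must be 1, so both s3 = 0 and B = 0.
s3 = s2 NAND A must be 0, so both s2 = 1 and A = 1.
s2 = E XOR s1 must be 1, so E and s1 differ.
Every assignment with s4 = 1 has A = 1; there are 4 such assignment(s).
  A=1, B=0, C=0, D=0, E=1
  A=1, B=0, C=0, D=1, E=1
  A=1, B=0, C=1, D=0, E=0
  A=1, B=0, C=1, D=1, E=1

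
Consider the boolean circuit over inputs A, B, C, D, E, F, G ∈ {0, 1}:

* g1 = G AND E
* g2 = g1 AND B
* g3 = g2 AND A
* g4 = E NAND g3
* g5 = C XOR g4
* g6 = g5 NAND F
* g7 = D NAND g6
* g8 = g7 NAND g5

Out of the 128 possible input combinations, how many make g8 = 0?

48

g8 = g7 NAND g5 must be 0, so both g7 = 1 and g5 = 1.
Enumerating the 128 input combinations, 48 give g8 = 0 and 80 give g8 = 1.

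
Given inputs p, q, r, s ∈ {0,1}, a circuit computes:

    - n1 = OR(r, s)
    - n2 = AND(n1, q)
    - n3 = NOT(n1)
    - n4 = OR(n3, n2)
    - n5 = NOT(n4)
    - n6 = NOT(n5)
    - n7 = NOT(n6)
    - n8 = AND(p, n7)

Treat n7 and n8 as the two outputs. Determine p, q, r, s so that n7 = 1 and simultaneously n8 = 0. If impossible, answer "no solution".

Check with p=0 q=0 r=0 s=1:
n1 = OR(r, s) = OR(0, 1) = 1
n2 = AND(n1, q) = AND(1, 0) = 0
n3 = NOT(n1) = NOT 1 = 0
n4 = OR(n3, n2) = OR(0, 0) = 0
n5 = NOT(n4) = NOT 0 = 1
n6 = NOT(n5) = NOT 1 = 0
n7 = NOT(n6) = NOT 0 = 1
n8 = AND(p, n7) = AND(0, 1) = 0
So n7 = 1 and n8 = 0.

p=0 q=0 r=0 s=1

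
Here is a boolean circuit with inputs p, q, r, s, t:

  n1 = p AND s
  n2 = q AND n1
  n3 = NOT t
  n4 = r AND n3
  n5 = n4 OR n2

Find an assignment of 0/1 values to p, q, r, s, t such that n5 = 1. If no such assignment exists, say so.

p=1, q=1, r=1, s=1, t=0

n5 = n4 OR n2 must be 1, so at least one of n4, n2 is 1.
Check with p=1, q=1, r=1, s=1, t=0:
n1 = p AND s = 1 AND 1 = 1
n2 = q AND n1 = 1 AND 1 = 1
n3 = NOT t = NOT 0 = 1
n4 = r AND n3 = 1 AND 1 = 1
n5 = n4 OR n2 = 1 OR 1 = 1
So n5 = 1 as required.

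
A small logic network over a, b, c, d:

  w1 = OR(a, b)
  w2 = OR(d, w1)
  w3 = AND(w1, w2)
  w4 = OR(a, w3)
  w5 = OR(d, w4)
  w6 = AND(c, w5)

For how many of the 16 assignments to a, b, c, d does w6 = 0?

9

w6 = AND(c, w5) must be 0, so at least one of c, w5 is 0.
Enumerating the 16 input combinations, 9 give w6 = 0 and 7 give w6 = 1.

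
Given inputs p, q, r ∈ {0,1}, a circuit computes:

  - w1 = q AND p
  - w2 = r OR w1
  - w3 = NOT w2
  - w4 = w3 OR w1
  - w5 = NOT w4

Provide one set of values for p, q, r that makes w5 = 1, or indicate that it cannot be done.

Check with p=0, q=1, r=1:
w1 = q AND p = 1 AND 0 = 0
w2 = r OR w1 = 1 OR 0 = 1
w3 = NOT w2 = NOT 1 = 0
w4 = w3 OR w1 = 0 OR 0 = 0
w5 = NOT w4 = NOT 0 = 1
So w5 = 1 as required.

p=0, q=1, r=1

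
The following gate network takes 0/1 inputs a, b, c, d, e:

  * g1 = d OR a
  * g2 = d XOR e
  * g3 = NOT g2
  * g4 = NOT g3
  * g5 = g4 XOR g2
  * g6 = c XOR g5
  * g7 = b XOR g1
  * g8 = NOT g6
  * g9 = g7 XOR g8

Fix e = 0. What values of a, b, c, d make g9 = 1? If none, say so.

Check with e = 0 and a=1, b=1, c=0, d=0:
g1 = d OR a = 0 OR 1 = 1
g2 = d XOR e = 0 XOR 0 = 0
g3 = NOT g2 = NOT 0 = 1
g4 = NOT g3 = NOT 1 = 0
g5 = g4 XOR g2 = 0 XOR 0 = 0
g6 = c XOR g5 = 0 XOR 0 = 0
g7 = b XOR g1 = 1 XOR 1 = 0
g8 = NOT g6 = NOT 0 = 1
g9 = g7 XOR g8 = 0 XOR 1 = 1
So g9 = 1.

a=1 b=1 c=0 d=0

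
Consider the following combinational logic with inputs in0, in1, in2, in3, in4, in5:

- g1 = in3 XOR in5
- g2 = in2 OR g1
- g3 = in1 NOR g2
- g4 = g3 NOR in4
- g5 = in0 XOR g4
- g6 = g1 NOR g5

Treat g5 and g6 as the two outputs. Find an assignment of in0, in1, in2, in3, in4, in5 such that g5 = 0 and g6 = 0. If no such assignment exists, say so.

Check with in0=1, in1=1, in2=1, in3=0, in4=0, in5=1:
g1 = in3 XOR in5 = 0 XOR 1 = 1
g2 = in2 OR g1 = 1 OR 1 = 1
g3 = in1 NOR g2 = 1 NOR 1 = 0
g4 = g3 NOR in4 = 0 NOR 0 = 1
g5 = in0 XOR g4 = 1 XOR 1 = 0
g6 = g1 NOR g5 = 1 NOR 0 = 0
So g5 = 0 and g6 = 0.

in0=1, in1=1, in2=1, in3=0, in4=0, in5=1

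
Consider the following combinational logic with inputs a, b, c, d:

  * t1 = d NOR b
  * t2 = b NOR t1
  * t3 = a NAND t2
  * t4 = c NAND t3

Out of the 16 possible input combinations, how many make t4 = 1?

t4 = c NAND t3 must be 1, so at least one of c, t3 is 0.
Enumerating the 16 input combinations, 9 give t4 = 1 and 7 give t4 = 0.

9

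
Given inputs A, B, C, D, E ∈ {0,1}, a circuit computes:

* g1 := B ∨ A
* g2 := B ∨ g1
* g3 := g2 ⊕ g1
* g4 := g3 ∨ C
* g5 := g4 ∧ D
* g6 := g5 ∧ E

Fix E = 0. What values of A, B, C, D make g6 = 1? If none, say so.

no solution exists

With E = 0 fixed, none of the 16 settings of A, B, C, D give g6 = 1.
For example, with A=0, B=1, C=1, D=0:
g1 = B ∨ A = 1 ∨ 0 = 1
g2 = B ∨ g1 = 1 ∨ 1 = 1
g3 = g2 ⊕ g1 = 1 ⊕ 1 = 0
g4 = g3 ∨ C = 0 ∨ 1 = 1
g5 = g4 ∧ D = 1 ∧ 0 = 0
g6 = g5 ∧ E = 0 ∧ 0 = 0
giving g6 = 0 ≠ 1.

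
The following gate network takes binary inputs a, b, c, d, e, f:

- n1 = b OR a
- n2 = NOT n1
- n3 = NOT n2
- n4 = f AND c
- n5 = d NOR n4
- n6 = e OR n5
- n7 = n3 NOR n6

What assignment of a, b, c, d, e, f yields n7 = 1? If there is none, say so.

a=0, b=0, c=0, d=1, e=0, f=1

Check with a=0, b=0, c=0, d=1, e=0, f=1:
n1 = b OR a = 0 OR 0 = 0
n2 = NOT n1 = NOT 0 = 1
n3 = NOT n2 = NOT 1 = 0
n4 = f AND c = 1 AND 0 = 0
n5 = d NOR n4 = 1 NOR 0 = 0
n6 = e OR n5 = 0 OR 0 = 0
n7 = n3 NOR n6 = 0 NOR 0 = 1
So n7 = 1 as required.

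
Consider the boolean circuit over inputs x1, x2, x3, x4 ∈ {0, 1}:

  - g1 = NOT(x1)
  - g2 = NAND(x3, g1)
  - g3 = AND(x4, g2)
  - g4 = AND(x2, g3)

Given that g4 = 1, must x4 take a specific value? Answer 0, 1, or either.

g4 = AND(x2, g3) must be 1, so both x2 = 1 and g3 = 1.
g3 = AND(x4, g2) must be 1, so both x4 = 1 and g2 = 1.
Every assignment with g4 = 1 has x4 = 1; there are 3 such assignment(s).
  x1=0, x2=1, x3=0, x4=1
  x1=1, x2=1, x3=0, x4=1
  x1=1, x2=1, x3=1, x4=1

1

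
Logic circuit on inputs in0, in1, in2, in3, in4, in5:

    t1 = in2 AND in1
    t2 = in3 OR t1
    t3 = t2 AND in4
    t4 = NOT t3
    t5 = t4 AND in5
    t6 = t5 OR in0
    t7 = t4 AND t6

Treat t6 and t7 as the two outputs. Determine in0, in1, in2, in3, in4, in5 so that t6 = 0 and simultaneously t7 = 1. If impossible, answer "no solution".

no solution exists

Across all 64 input combinations, none give both t6 = 0 and t7 = 1.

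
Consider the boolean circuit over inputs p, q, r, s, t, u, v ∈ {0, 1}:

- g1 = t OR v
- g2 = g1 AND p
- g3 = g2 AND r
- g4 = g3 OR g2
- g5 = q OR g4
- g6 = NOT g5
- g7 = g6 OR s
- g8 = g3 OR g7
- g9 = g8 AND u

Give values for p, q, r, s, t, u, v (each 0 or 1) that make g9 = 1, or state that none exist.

p=0, q=1, r=1, s=1, t=1, u=1, v=0

g9 = g8 AND u must be 1, so both g8 = 1 and u = 1.
g8 = g3 OR g7 must be 1, so at least one of g3, g7 is 1.
Check with p=0, q=1, r=1, s=1, t=1, u=1, v=0:
g1 = t OR v = 1 OR 0 = 1
g2 = g1 AND p = 1 AND 0 = 0
g3 = g2 AND r = 0 AND 1 = 0
g4 = g3 OR g2 = 0 OR 0 = 0
g5 = q OR g4 = 1 OR 0 = 1
g6 = NOT g5 = NOT 1 = 0
g7 = g6 OR s = 0 OR 1 = 1
g8 = g3 OR g7 = 0 OR 1 = 1
g9 = g8 AND u = 1 AND 1 = 1
So g9 = 1 as required.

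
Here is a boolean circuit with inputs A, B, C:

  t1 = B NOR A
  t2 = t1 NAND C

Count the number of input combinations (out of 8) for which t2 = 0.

1

t2 = t1 NAND C must be 0, so both t1 = 1 and C = 1.
t1 = B NOR A must be 1, so both B = 0 and A = 0.
Satisfying assignments:
  A=0, B=0, C=1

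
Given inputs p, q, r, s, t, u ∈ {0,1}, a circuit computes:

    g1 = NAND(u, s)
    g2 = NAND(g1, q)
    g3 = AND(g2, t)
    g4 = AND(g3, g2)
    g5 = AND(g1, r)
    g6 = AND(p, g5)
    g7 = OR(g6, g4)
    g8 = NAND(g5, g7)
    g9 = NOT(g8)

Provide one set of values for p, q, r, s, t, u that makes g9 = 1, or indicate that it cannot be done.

g9 = NOT(g8) must be 1, so g8 = 0.
g8 = NAND(g5, g7) must be 0, so both g5 = 1 and g7 = 1.
g5 = AND(g1, r) must be 1, so both g1 = 1 and r = 1.
Check with p=1, q=0, r=1, s=0, t=1, u=1:
g1 = NAND(u, s) = NAND(1, 0) = 1
g2 = NAND(g1, q) = NAND(1, 0) = 1
g3 = AND(g2, t) = AND(1, 1) = 1
g4 = AND(g3, g2) = AND(1, 1) = 1
g5 = AND(g1, r) = AND(1, 1) = 1
g6 = AND(p, g5) = AND(1, 1) = 1
g7 = OR(g6, g4) = OR(1, 1) = 1
g8 = NAND(g5, g7) = NAND(1, 1) = 0
g9 = NOT(g8) = NOT 0 = 1
So g9 = 1 as required.

p=1, q=0, r=1, s=0, t=1, u=1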